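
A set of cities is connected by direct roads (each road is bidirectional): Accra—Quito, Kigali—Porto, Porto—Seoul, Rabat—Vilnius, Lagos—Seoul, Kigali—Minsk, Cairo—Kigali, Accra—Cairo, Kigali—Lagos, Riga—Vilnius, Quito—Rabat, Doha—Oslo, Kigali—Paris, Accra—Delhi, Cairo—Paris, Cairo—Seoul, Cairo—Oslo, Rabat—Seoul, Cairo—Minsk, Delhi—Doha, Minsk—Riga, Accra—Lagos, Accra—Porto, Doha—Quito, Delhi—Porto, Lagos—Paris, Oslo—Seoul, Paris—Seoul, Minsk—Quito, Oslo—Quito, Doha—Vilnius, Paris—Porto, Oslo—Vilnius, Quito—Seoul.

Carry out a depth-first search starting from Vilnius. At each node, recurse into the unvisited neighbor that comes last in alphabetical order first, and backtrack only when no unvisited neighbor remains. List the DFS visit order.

Vilnius, Riga, Minsk, Quito, Seoul, Rabat, Porto, Paris, Lagos, Kigali, Cairo, Oslo, Doha, Delhi, Accra

Visit Vilnius
Vilnius → Riga
Riga → Minsk
Minsk → Quito
Quito → Seoul
Seoul → Rabat
Seoul → Porto
Porto → Paris
Paris → Lagos
Lagos → Kigali
Kigali → Cairo
Cairo → Oslo
Oslo → Doha
Doha → Delhi
Delhi → Accra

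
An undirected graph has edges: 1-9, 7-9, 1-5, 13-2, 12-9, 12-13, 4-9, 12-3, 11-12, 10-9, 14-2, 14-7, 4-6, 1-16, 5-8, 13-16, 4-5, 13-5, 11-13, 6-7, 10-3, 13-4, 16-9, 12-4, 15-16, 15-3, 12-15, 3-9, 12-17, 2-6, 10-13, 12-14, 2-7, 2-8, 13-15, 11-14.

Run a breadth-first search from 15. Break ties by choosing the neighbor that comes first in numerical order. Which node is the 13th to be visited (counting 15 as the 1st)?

Visit 15; enqueue 3, 12, 13, 16 → queue [3, 12, 13, 16]
Visit 3; enqueue 9, 10 → queue [12, 13, 16, 9, 10]
Visit 12; enqueue 4, 11, 14, 17 → queue [13, 16, 9, 10, 4, 11, 14, 17]
Visit 13; enqueue 2, 5 → queue [16, 9, 10, 4, 11, 14, 17, 2, 5]
Visit 16; enqueue 1 → queue [9, 10, 4, 11, 14, 17, 2, 5, 1]
Visit 9; enqueue 7 → queue [10, 4, 11, 14, 17, 2, 5, 1, 7]
Visit 10 → queue [4, 11, 14, 17, 2, 5, 1, 7]
Visit 4; enqueue 6 → queue [11, 14, 17, 2, 5, 1, 7, 6]
Visit 11 → queue [14, 17, 2, 5, 1, 7, 6]
Visit 14 → queue [17, 2, 5, 1, 7, 6]
Visit 17 → queue [2, 5, 1, 7, 6]
Visit 2; enqueue 8 → queue [5, 1, 7, 6, 8]
Visit 5 → queue [1, 7, 6, 8]
Visit 1 → queue [7, 6, 8]
Visit 7 → queue [6, 8]
Visit 6 → queue [8]
Visit 8 → queue []

Visit order: 15, 3, 12, 13, 16, 9, 10, 4, 11, 14, 17, 2, 5, 1, 7, 6, 8

5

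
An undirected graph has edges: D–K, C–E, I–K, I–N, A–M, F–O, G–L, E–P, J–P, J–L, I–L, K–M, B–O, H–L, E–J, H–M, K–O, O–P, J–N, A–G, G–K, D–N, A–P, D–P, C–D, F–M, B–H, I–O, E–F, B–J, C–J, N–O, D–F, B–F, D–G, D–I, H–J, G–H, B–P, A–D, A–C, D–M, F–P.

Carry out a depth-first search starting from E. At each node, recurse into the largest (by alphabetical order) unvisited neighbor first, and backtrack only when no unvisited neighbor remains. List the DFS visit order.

E -> P -> O -> N -> J -> L -> I -> K -> M -> H -> G -> D -> F -> B -> C -> A

Visit E
E → P
P → O
O → N
N → J
J → L
L → I
I → K
K → M
M → H
H → G
G → D
D → F
F → B
D → C
C → A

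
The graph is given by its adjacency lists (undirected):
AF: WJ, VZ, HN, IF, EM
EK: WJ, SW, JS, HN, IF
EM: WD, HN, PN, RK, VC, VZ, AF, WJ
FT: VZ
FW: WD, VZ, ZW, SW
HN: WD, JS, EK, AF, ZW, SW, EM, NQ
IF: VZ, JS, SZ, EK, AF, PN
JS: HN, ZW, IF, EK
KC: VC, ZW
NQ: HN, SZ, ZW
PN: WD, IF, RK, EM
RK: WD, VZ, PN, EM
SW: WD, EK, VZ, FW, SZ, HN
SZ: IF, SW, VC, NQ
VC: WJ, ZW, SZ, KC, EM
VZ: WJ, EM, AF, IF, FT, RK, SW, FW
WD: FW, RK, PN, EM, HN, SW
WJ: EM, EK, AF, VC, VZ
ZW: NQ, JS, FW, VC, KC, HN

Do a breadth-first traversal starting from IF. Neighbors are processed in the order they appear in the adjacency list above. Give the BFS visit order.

Visit IF; enqueue VZ, JS, SZ, EK, AF, PN → queue [VZ, JS, SZ, EK, AF, PN]
Visit VZ; enqueue WJ, EM, FT, RK, SW, FW → queue [JS, SZ, EK, AF, PN, WJ, EM, FT, RK, SW, FW]
Visit JS; enqueue HN, ZW → queue [SZ, EK, AF, PN, WJ, EM, FT, RK, SW, FW, HN, ZW]
Visit SZ; enqueue VC, NQ → queue [EK, AF, PN, WJ, EM, FT, RK, SW, FW, HN, ZW, VC, NQ]
Visit EK → queue [AF, PN, WJ, EM, FT, RK, SW, FW, HN, ZW, VC, NQ]
Visit AF → queue [PN, WJ, EM, FT, RK, SW, FW, HN, ZW, VC, NQ]
Visit PN; enqueue WD → queue [WJ, EM, FT, RK, SW, FW, HN, ZW, VC, NQ, WD]
Visit WJ → queue [EM, FT, RK, SW, FW, HN, ZW, VC, NQ, WD]
Visit EM → queue [FT, RK, SW, FW, HN, ZW, VC, NQ, WD]
Visit FT → queue [RK, SW, FW, HN, ZW, VC, NQ, WD]
Visit RK → queue [SW, FW, HN, ZW, VC, NQ, WD]
Visit SW → queue [FW, HN, ZW, VC, NQ, WD]
Visit FW → queue [HN, ZW, VC, NQ, WD]
Visit HN → queue [ZW, VC, NQ, WD]
Visit ZW; enqueue KC → queue [VC, NQ, WD, KC]
Visit VC → queue [NQ, WD, KC]
Visit NQ → queue [WD, KC]
Visit WD → queue [KC]
Visit KC → queue []

IF, VZ, JS, SZ, EK, AF, PN, WJ, EM, FT, RK, SW, FW, HN, ZW, VC, NQ, WD, KC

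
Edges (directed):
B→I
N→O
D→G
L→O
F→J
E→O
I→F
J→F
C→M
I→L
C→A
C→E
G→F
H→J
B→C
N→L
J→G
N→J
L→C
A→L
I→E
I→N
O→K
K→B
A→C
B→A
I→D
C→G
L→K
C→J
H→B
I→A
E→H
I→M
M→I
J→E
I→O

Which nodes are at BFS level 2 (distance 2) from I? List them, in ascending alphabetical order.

Level 0: I
Level 1: A, D, E, F, L, M, N, O
Level 2: C, G, H, J, K
Level 3: B

C, G, H, J, K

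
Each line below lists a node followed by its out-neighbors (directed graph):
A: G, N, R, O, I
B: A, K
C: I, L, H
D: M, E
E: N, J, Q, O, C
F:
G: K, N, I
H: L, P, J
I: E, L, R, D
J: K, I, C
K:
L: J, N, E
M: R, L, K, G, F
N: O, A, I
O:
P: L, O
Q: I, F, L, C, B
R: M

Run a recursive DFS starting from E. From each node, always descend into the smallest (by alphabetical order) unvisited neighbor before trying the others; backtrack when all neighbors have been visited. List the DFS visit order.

Visit E
E → C
C → H
H → J
J → I
I → D
D → M
M → F
M → G
G → K
G → N
N → A
A → O
A → R
M → L
H → P
E → Q
Q → B

E, C, H, J, I, D, M, F, G, K, N, A, O, R, L, P, Q, B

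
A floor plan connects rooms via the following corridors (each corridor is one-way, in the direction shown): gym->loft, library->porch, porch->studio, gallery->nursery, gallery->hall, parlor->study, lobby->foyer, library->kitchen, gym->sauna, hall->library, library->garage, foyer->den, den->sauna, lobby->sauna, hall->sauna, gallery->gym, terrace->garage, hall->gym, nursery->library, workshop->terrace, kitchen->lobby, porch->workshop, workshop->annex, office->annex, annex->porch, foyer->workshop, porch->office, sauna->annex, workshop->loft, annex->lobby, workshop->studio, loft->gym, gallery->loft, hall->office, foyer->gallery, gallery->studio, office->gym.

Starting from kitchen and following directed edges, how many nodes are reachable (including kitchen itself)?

BFS from kitchen visits: kitchen, lobby, sauna, foyer, annex, workshop, gallery, den, porch, terrace, studio, loft, nursery, hall, gym, office, garage, library
Reachable nodes: 18 of 20 total.

18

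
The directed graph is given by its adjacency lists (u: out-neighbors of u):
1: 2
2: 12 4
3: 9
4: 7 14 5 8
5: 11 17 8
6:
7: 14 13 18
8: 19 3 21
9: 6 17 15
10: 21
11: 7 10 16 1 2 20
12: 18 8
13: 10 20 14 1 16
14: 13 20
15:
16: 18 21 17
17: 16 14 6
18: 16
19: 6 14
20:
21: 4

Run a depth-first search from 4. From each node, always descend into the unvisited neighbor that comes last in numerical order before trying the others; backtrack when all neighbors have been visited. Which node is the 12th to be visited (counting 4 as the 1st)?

Visit 4
4 → 14
14 → 20
14 → 13
13 → 16
16 → 21
16 → 18
16 → 17
17 → 6
13 → 10
13 → 1
1 → 2
2 → 12
12 → 8
8 → 19
8 → 3
3 → 9
9 → 15
4 → 7
4 → 5
5 → 11

Visit order: 4, 14, 20, 13, 16, 21, 18, 17, 6, 10, 1, 2, 12, 8, 19, 3, 9, 15, 7, 5, 11

2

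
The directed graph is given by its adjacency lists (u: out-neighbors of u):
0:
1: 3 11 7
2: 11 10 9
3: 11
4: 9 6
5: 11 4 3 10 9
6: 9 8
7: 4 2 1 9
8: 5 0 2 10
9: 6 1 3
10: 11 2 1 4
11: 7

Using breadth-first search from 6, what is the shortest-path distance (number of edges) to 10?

2

Level 0: 6
Level 1: 8, 9
Level 2: 0, 1, 2, 3, 5, 10
Level 3: 4, 7, 11
10 first appears at level 2.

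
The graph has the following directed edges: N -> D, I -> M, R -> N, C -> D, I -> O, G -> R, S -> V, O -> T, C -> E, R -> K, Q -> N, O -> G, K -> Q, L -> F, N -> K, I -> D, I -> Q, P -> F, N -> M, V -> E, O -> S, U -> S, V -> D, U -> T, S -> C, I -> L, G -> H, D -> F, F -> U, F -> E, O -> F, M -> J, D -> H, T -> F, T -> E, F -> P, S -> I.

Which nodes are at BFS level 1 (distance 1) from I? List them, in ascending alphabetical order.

Level 0: I
Level 1: D, L, M, O, Q
Level 2: F, G, H, J, N, S, T
Level 3: C, E, K, P, R, U, V

D, L, M, O, Q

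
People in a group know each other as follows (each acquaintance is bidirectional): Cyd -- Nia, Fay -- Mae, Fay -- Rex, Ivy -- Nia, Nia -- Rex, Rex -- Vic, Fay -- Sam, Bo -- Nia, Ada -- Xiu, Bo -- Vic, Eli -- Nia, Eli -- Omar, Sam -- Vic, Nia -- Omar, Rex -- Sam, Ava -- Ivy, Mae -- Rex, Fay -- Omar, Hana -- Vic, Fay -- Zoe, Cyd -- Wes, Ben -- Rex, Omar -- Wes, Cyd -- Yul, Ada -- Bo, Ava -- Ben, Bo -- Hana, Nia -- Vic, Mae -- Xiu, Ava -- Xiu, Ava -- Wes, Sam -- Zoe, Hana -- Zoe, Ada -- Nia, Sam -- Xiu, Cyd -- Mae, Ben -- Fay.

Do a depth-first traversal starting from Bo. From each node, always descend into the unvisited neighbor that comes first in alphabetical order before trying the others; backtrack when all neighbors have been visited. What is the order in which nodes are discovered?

Visit Bo
Bo → Ada
Ada → Nia
Nia → Cyd
Cyd → Mae
Mae → Fay
Fay → Ben
Ben → Ava
Ava → Ivy
Ava → Wes
Wes → Omar
Omar → Eli
Ava → Xiu
Xiu → Sam
Sam → Rex
Rex → Vic
Vic → Hana
Hana → Zoe
Cyd → Yul

Bo, Ada, Nia, Cyd, Mae, Fay, Ben, Ava, Ivy, Wes, Omar, Eli, Xiu, Sam, Rex, Vic, Hana, Zoe, Yul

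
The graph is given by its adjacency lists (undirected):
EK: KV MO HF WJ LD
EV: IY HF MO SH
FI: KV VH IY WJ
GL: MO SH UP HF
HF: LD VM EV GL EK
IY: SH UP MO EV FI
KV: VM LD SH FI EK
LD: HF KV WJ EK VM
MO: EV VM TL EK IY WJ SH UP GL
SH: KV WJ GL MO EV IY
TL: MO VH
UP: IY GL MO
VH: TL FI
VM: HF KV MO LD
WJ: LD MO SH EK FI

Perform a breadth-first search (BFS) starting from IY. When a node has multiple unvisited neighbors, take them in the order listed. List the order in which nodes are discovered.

IY, SH, UP, MO, EV, FI, KV, WJ, GL, VM, TL, EK, HF, VH, LD

Visit IY; enqueue SH, UP, MO, EV, FI → queue [SH, UP, MO, EV, FI]
Visit SH; enqueue KV, WJ, GL → queue [UP, MO, EV, FI, KV, WJ, GL]
Visit UP → queue [MO, EV, FI, KV, WJ, GL]
Visit MO; enqueue VM, TL, EK → queue [EV, FI, KV, WJ, GL, VM, TL, EK]
Visit EV; enqueue HF → queue [FI, KV, WJ, GL, VM, TL, EK, HF]
Visit FI; enqueue VH → queue [KV, WJ, GL, VM, TL, EK, HF, VH]
Visit KV; enqueue LD → queue [WJ, GL, VM, TL, EK, HF, VH, LD]
Visit WJ → queue [GL, VM, TL, EK, HF, VH, LD]
Visit GL → queue [VM, TL, EK, HF, VH, LD]
Visit VM → queue [TL, EK, HF, VH, LD]
Visit TL → queue [EK, HF, VH, LD]
Visit EK → queue [HF, VH, LD]
Visit HF → queue [VH, LD]
Visit VH → queue [LD]
Visit LD → queue []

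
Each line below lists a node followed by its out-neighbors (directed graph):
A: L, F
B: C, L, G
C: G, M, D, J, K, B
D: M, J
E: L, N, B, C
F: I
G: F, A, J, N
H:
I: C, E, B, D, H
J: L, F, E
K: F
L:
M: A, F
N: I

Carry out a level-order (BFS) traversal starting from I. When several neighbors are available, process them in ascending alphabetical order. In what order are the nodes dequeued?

Visit I; enqueue B, C, D, E, H → queue [B, C, D, E, H]
Visit B; enqueue G, L → queue [C, D, E, H, G, L]
Visit C; enqueue J, K, M → queue [D, E, H, G, L, J, K, M]
Visit D → queue [E, H, G, L, J, K, M]
Visit E; enqueue N → queue [H, G, L, J, K, M, N]
Visit H → queue [G, L, J, K, M, N]
Visit G; enqueue A, F → queue [L, J, K, M, N, A, F]
Visit L → queue [J, K, M, N, A, F]
Visit J → queue [K, M, N, A, F]
Visit K → queue [M, N, A, F]
Visit M → queue [N, A, F]
Visit N → queue [A, F]
Visit A → queue [F]
Visit F → queue []

I, B, C, D, E, H, G, L, J, K, M, N, A, F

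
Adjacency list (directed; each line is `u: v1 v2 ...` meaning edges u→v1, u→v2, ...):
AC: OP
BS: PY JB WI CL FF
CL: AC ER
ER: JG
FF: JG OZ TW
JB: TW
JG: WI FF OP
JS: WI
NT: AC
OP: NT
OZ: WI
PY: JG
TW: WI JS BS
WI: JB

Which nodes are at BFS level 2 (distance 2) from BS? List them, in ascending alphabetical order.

AC, ER, JG, OZ, TW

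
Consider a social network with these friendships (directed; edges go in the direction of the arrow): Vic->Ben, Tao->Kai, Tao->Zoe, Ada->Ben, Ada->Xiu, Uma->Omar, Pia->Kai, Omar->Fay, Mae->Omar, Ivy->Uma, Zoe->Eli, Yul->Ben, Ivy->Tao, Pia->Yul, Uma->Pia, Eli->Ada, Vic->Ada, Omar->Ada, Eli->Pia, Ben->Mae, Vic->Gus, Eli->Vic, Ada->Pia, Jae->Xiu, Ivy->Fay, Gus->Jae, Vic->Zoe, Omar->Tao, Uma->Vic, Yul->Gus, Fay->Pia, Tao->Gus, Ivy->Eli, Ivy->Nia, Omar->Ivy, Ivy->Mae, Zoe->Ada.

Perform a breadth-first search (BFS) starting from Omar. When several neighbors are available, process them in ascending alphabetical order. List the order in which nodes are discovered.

Visit Omar; enqueue Ada, Fay, Ivy, Tao → queue [Ada, Fay, Ivy, Tao]
Visit Ada; enqueue Ben, Pia, Xiu → queue [Fay, Ivy, Tao, Ben, Pia, Xiu]
Visit Fay → queue [Ivy, Tao, Ben, Pia, Xiu]
Visit Ivy; enqueue Eli, Mae, Nia, Uma → queue [Tao, Ben, Pia, Xiu, Eli, Mae, Nia, Uma]
Visit Tao; enqueue Gus, Kai, Zoe → queue [Ben, Pia, Xiu, Eli, Mae, Nia, Uma, Gus, Kai, Zoe]
Visit Ben → queue [Pia, Xiu, Eli, Mae, Nia, Uma, Gus, Kai, Zoe]
Visit Pia; enqueue Yul → queue [Xiu, Eli, Mae, Nia, Uma, Gus, Kai, Zoe, Yul]
Visit Xiu → queue [Eli, Mae, Nia, Uma, Gus, Kai, Zoe, Yul]
Visit Eli; enqueue Vic → queue [Mae, Nia, Uma, Gus, Kai, Zoe, Yul, Vic]
Visit Mae → queue [Nia, Uma, Gus, Kai, Zoe, Yul, Vic]
Visit Nia → queue [Uma, Gus, Kai, Zoe, Yul, Vic]
Visit Uma → queue [Gus, Kai, Zoe, Yul, Vic]
Visit Gus; enqueue Jae → queue [Kai, Zoe, Yul, Vic, Jae]
Visit Kai → queue [Zoe, Yul, Vic, Jae]
Visit Zoe → queue [Yul, Vic, Jae]
Visit Yul → queue [Vic, Jae]
Visit Vic → queue [Jae]
Visit Jae → queue []

Omar Ada Fay Ivy Tao Ben Pia Xiu Eli Mae Nia Uma Gus Kai Zoe Yul Vic Jae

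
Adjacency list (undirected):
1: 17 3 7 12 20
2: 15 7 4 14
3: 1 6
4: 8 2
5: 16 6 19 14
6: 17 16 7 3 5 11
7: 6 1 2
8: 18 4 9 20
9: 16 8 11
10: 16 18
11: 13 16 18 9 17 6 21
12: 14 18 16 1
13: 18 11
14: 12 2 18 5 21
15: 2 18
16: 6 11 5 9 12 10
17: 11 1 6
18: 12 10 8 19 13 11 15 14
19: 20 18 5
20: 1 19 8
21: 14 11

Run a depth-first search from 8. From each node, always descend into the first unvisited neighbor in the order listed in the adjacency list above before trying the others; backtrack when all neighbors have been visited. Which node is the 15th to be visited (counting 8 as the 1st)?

20

Visit 8
8 → 18
18 → 12
12 → 14
14 → 2
2 → 15
2 → 7
7 → 6
6 → 17
17 → 11
11 → 13
11 → 16
16 → 5
5 → 19
19 → 20
20 → 1
1 → 3
16 → 9
16 → 10
11 → 21
2 → 4

Visit order: 8, 18, 12, 14, 2, 15, 7, 6, 17, 11, 13, 16, 5, 19, 20, 1, 3, 9, 10, 21, 4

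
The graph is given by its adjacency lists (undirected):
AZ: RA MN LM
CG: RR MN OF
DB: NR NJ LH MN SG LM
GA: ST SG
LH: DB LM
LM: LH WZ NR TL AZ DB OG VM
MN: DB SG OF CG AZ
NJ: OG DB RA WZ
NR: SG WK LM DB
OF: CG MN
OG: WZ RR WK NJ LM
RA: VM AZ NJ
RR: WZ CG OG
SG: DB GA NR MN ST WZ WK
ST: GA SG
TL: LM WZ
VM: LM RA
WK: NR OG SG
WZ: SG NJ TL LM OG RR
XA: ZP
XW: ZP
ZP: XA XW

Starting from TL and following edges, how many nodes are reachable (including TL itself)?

19

BFS from TL visits: TL, LM, WZ, AZ, DB, LH, NR, OG, VM, NJ, RR, SG, MN, RA, WK, CG, GA, ST, OF
Reachable nodes: 19 of 22 total.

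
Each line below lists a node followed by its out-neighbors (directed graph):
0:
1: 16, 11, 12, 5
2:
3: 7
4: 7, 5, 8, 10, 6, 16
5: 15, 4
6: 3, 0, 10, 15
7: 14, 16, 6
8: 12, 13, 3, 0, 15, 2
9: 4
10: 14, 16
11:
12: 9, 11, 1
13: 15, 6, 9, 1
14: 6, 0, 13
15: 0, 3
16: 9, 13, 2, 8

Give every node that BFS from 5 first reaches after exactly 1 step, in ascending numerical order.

4, 15

Level 0: 5
Level 1: 4, 15
Level 2: 0, 3, 6, 7, 8, 10, 16
Level 3: 2, 9, 12, 13, 14
Level 4: 1, 11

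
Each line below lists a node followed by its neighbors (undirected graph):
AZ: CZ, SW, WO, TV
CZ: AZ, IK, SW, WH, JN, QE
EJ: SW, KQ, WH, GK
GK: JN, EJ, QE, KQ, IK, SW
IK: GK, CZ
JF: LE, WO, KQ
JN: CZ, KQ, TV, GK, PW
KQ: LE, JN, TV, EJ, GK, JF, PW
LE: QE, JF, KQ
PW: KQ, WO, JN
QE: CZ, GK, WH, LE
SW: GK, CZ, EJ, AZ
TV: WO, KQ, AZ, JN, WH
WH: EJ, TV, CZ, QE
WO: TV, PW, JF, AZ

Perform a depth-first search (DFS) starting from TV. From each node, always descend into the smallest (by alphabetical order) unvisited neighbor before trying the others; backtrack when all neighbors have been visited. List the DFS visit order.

TV -> AZ -> CZ -> IK -> GK -> EJ -> KQ -> JF -> LE -> QE -> WH -> WO -> PW -> JN -> SW

Visit TV
TV → AZ
AZ → CZ
CZ → IK
IK → GK
GK → EJ
EJ → KQ
KQ → JF
JF → LE
LE → QE
QE → WH
JF → WO
WO → PW
PW → JN
EJ → SW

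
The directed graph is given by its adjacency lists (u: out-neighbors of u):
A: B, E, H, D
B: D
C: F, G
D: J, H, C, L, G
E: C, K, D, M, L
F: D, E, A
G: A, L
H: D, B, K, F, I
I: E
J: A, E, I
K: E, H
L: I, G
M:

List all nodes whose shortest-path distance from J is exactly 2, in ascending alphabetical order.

B, C, D, H, K, L, M

Level 0: J
Level 1: A, E, I
Level 2: B, C, D, H, K, L, M
Level 3: F, G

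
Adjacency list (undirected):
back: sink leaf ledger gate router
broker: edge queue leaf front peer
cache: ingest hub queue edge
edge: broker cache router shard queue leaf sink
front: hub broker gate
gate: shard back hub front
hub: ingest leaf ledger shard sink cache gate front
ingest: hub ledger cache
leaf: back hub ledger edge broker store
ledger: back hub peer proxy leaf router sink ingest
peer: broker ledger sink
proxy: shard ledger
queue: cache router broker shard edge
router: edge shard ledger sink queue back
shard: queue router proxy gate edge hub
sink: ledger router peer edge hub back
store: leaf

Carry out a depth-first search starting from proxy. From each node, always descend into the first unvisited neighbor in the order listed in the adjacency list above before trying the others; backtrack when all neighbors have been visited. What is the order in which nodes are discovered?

Visit proxy
proxy → shard
shard → queue
queue → cache
cache → ingest
ingest → hub
hub → leaf
leaf → back
back → sink
sink → ledger
ledger → peer
peer → broker
broker → edge
edge → router
broker → front
front → gate
leaf → store

proxy, shard, queue, cache, ingest, hub, leaf, back, sink, ledger, peer, broker, edge, router, front, gate, store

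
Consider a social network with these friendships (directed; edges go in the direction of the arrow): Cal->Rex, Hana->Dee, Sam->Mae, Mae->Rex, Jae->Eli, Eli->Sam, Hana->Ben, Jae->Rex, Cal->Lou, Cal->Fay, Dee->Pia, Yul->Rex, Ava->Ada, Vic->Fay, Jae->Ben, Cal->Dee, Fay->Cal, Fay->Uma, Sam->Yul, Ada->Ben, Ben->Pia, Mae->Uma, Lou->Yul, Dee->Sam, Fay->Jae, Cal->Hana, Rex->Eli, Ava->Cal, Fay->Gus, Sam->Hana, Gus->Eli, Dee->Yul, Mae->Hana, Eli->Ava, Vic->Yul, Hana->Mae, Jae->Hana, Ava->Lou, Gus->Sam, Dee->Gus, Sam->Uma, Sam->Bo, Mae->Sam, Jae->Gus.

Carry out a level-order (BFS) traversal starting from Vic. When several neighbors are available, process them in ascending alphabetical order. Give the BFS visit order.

Visit Vic; enqueue Fay, Yul → queue [Fay, Yul]
Visit Fay; enqueue Cal, Gus, Jae, Uma → queue [Yul, Cal, Gus, Jae, Uma]
Visit Yul; enqueue Rex → queue [Cal, Gus, Jae, Uma, Rex]
Visit Cal; enqueue Dee, Hana, Lou → queue [Gus, Jae, Uma, Rex, Dee, Hana, Lou]
Visit Gus; enqueue Eli, Sam → queue [Jae, Uma, Rex, Dee, Hana, Lou, Eli, Sam]
Visit Jae; enqueue Ben → queue [Uma, Rex, Dee, Hana, Lou, Eli, Sam, Ben]
Visit Uma → queue [Rex, Dee, Hana, Lou, Eli, Sam, Ben]
Visit Rex → queue [Dee, Hana, Lou, Eli, Sam, Ben]
Visit Dee; enqueue Pia → queue [Hana, Lou, Eli, Sam, Ben, Pia]
Visit Hana; enqueue Mae → queue [Lou, Eli, Sam, Ben, Pia, Mae]
Visit Lou → queue [Eli, Sam, Ben, Pia, Mae]
Visit Eli; enqueue Ava → queue [Sam, Ben, Pia, Mae, Ava]
Visit Sam; enqueue Bo → queue [Ben, Pia, Mae, Ava, Bo]
Visit Ben → queue [Pia, Mae, Ava, Bo]
Visit Pia → queue [Mae, Ava, Bo]
Visit Mae → queue [Ava, Bo]
Visit Ava; enqueue Ada → queue [Bo, Ada]
Visit Bo → queue [Ada]
Visit Ada → queue []

Vic → Fay → Yul → Cal → Gus → Jae → Uma → Rex → Dee → Hana → Lou → Eli → Sam → Ben → Pia → Mae → Ava → Bo → Ada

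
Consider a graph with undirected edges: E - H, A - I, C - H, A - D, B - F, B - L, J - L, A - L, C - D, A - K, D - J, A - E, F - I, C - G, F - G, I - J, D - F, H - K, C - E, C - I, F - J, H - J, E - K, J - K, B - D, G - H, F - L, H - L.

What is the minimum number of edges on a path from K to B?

3

Level 0: K
Level 1: A, E, H, J
Level 2: C, D, F, G, I, L
Level 3: B
B first appears at level 3.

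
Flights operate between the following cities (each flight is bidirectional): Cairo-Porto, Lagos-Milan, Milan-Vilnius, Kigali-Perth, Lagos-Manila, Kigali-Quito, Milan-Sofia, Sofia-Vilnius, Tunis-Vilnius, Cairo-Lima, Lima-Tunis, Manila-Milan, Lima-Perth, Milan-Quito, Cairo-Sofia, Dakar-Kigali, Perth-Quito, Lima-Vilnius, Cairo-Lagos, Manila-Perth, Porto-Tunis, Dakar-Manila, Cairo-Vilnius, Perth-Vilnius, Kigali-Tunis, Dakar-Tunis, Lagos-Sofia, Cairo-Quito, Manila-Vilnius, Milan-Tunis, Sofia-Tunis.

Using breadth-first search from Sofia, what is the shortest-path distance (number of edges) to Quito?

Level 0: Sofia
Level 1: Cairo, Lagos, Milan, Tunis, Vilnius
Level 2: Dakar, Kigali, Lima, Manila, Perth, Porto, Quito
Quito first appears at level 2.

2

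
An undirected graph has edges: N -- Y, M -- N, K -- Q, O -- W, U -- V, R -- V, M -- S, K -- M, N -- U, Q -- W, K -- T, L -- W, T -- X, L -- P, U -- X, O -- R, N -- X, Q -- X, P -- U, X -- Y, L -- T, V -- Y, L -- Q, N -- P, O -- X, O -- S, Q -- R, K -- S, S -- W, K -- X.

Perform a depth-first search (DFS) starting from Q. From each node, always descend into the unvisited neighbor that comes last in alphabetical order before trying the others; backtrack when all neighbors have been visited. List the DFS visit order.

Q, X, Y, V, U, P, N, M, S, W, O, R, L, T, K

Visit Q
Q → X
X → Y
Y → V
V → U
U → P
P → N
N → M
M → S
S → W
W → O
O → R
W → L
L → T
T → K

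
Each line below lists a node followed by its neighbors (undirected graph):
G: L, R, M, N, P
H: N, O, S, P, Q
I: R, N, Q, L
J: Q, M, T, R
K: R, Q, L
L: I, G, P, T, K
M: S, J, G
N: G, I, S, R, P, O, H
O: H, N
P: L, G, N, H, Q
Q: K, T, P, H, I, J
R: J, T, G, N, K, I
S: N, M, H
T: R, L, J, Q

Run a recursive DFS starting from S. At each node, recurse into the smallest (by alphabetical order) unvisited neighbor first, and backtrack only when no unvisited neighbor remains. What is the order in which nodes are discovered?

Visit S
S → H
H → N
N → G
G → L
L → I
I → Q
Q → J
J → M
J → R
R → K
R → T
Q → P
N → O

S -> H -> N -> G -> L -> I -> Q -> J -> M -> R -> K -> T -> P -> O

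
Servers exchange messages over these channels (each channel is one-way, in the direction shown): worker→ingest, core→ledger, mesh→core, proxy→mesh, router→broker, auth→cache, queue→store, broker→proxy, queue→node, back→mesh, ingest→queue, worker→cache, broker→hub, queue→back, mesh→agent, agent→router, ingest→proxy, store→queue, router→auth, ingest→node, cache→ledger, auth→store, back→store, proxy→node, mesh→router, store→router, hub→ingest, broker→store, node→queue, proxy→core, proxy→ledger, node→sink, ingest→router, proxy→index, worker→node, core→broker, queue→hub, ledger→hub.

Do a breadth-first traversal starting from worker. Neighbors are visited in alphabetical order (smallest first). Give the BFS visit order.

worker -> cache -> ingest -> node -> ledger -> proxy -> queue -> router -> sink -> hub -> core -> index -> mesh -> back -> store -> auth -> broker -> agent

Visit worker; enqueue cache, ingest, node → queue [cache, ingest, node]
Visit cache; enqueue ledger → queue [ingest, node, ledger]
Visit ingest; enqueue proxy, queue, router → queue [node, ledger, proxy, queue, router]
Visit node; enqueue sink → queue [ledger, proxy, queue, router, sink]
Visit ledger; enqueue hub → queue [proxy, queue, router, sink, hub]
Visit proxy; enqueue core, index, mesh → queue [queue, router, sink, hub, core, index, mesh]
Visit queue; enqueue back, store → queue [router, sink, hub, core, index, mesh, back, store]
Visit router; enqueue auth, broker → queue [sink, hub, core, index, mesh, back, store, auth, broker]
Visit sink → queue [hub, core, index, mesh, back, store, auth, broker]
Visit hub → queue [core, index, mesh, back, store, auth, broker]
Visit core → queue [index, mesh, back, store, auth, broker]
Visit index → queue [mesh, back, store, auth, broker]
Visit mesh; enqueue agent → queue [back, store, auth, broker, agent]
Visit back → queue [store, auth, broker, agent]
Visit store → queue [auth, broker, agent]
Visit auth → queue [broker, agent]
Visit broker → queue [agent]
Visit agent → queue []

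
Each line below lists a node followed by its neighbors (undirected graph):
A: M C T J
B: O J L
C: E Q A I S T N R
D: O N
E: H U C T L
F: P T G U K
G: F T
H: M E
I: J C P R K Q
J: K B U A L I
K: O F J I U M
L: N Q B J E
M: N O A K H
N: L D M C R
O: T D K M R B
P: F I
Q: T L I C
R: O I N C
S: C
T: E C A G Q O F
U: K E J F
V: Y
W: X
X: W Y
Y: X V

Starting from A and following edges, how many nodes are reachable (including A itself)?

BFS from A visits: A, C, J, M, T, E, I, N, Q, R, S, B, K, L, U, H, O, F, G, P, D
Reachable nodes: 21 of 25 total.

21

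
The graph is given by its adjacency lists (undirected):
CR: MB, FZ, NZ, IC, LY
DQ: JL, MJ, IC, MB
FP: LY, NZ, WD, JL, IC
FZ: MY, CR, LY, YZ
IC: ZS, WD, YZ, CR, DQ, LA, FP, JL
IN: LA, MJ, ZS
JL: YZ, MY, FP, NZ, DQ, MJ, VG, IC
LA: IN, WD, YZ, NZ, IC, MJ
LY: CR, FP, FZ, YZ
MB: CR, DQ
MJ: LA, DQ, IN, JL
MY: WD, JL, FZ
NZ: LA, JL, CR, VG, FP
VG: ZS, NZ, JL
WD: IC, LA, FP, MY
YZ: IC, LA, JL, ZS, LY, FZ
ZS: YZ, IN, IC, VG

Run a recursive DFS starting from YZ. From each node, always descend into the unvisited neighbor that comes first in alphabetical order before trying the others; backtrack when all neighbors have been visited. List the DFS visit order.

Visit YZ
YZ → FZ
FZ → CR
CR → IC
IC → DQ
DQ → JL
JL → FP
FP → LY
FP → NZ
NZ → LA
LA → IN
IN → MJ
IN → ZS
ZS → VG
LA → WD
WD → MY
DQ → MB

YZ, FZ, CR, IC, DQ, JL, FP, LY, NZ, LA, IN, MJ, ZS, VG, WD, MY, MB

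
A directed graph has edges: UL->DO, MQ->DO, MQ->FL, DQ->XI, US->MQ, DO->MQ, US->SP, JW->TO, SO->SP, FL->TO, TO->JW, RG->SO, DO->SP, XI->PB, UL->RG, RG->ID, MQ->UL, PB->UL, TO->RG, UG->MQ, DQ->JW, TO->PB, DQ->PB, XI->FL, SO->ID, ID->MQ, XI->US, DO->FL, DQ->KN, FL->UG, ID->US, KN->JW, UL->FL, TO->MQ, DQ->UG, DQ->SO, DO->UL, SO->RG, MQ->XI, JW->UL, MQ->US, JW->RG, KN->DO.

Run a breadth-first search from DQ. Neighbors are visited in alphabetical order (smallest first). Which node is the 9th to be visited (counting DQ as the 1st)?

Visit DQ; enqueue JW, KN, PB, SO, UG, XI → queue [JW, KN, PB, SO, UG, XI]
Visit JW; enqueue RG, TO, UL → queue [KN, PB, SO, UG, XI, RG, TO, UL]
Visit KN; enqueue DO → queue [PB, SO, UG, XI, RG, TO, UL, DO]
Visit PB → queue [SO, UG, XI, RG, TO, UL, DO]
Visit SO; enqueue ID, SP → queue [UG, XI, RG, TO, UL, DO, ID, SP]
Visit UG; enqueue MQ → queue [XI, RG, TO, UL, DO, ID, SP, MQ]
Visit XI; enqueue FL, US → queue [RG, TO, UL, DO, ID, SP, MQ, FL, US]
Visit RG → queue [TO, UL, DO, ID, SP, MQ, FL, US]
Visit TO → queue [UL, DO, ID, SP, MQ, FL, US]
Visit UL → queue [DO, ID, SP, MQ, FL, US]
Visit DO → queue [ID, SP, MQ, FL, US]
Visit ID → queue [SP, MQ, FL, US]
Visit SP → queue [MQ, FL, US]
Visit MQ → queue [FL, US]
Visit FL → queue [US]
Visit US → queue []

Visit order: DQ, JW, KN, PB, SO, UG, XI, RG, TO, UL, DO, ID, SP, MQ, FL, US

TO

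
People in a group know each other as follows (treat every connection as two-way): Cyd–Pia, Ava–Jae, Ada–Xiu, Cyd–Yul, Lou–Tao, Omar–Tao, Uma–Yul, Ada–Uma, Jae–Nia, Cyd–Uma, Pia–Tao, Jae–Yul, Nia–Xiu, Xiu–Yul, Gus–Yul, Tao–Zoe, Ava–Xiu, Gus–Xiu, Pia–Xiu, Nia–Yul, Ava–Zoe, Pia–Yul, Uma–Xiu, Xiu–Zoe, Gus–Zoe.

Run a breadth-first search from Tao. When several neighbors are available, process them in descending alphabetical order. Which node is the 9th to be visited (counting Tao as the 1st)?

Visit Tao; enqueue Zoe, Pia, Omar, Lou → queue [Zoe, Pia, Omar, Lou]
Visit Zoe; enqueue Xiu, Gus, Ava → queue [Pia, Omar, Lou, Xiu, Gus, Ava]
Visit Pia; enqueue Yul, Cyd → queue [Omar, Lou, Xiu, Gus, Ava, Yul, Cyd]
Visit Omar → queue [Lou, Xiu, Gus, Ava, Yul, Cyd]
Visit Lou → queue [Xiu, Gus, Ava, Yul, Cyd]
Visit Xiu; enqueue Uma, Nia, Ada → queue [Gus, Ava, Yul, Cyd, Uma, Nia, Ada]
Visit Gus → queue [Ava, Yul, Cyd, Uma, Nia, Ada]
Visit Ava; enqueue Jae → queue [Yul, Cyd, Uma, Nia, Ada, Jae]
Visit Yul → queue [Cyd, Uma, Nia, Ada, Jae]
Visit Cyd → queue [Uma, Nia, Ada, Jae]
Visit Uma → queue [Nia, Ada, Jae]
Visit Nia → queue [Ada, Jae]
Visit Ada → queue [Jae]
Visit Jae → queue []

Visit order: Tao, Zoe, Pia, Omar, Lou, Xiu, Gus, Ava, Yul, Cyd, Uma, Nia, Ada, Jae

Yul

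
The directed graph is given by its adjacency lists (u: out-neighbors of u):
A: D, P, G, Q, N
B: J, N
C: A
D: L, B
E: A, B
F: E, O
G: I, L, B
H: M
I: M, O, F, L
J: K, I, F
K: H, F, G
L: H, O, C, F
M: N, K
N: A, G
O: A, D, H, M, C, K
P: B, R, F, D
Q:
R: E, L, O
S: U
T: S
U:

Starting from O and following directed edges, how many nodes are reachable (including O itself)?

BFS from O visits: O, A, D, H, M, C, K, P, G, Q, N, L, B, F, R, I, J, E
Reachable nodes: 18 of 21 total.

18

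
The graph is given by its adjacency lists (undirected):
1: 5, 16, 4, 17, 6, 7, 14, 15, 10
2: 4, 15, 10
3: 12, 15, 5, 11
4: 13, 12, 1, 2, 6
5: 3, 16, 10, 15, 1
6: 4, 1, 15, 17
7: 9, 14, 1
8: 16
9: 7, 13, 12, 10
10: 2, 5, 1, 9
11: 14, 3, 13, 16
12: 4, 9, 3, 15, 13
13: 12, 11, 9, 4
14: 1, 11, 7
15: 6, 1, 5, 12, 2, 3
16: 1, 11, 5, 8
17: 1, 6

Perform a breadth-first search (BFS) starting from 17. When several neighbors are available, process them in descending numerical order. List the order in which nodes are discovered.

Visit 17; enqueue 6, 1 → queue [6, 1]
Visit 6; enqueue 15, 4 → queue [1, 15, 4]
Visit 1; enqueue 16, 14, 10, 7, 5 → queue [15, 4, 16, 14, 10, 7, 5]
Visit 15; enqueue 12, 3, 2 → queue [4, 16, 14, 10, 7, 5, 12, 3, 2]
Visit 4; enqueue 13 → queue [16, 14, 10, 7, 5, 12, 3, 2, 13]
Visit 16; enqueue 11, 8 → queue [14, 10, 7, 5, 12, 3, 2, 13, 11, 8]
Visit 14 → queue [10, 7, 5, 12, 3, 2, 13, 11, 8]
Visit 10; enqueue 9 → queue [7, 5, 12, 3, 2, 13, 11, 8, 9]
Visit 7 → queue [5, 12, 3, 2, 13, 11, 8, 9]
Visit 5 → queue [12, 3, 2, 13, 11, 8, 9]
Visit 12 → queue [3, 2, 13, 11, 8, 9]
Visit 3 → queue [2, 13, 11, 8, 9]
Visit 2 → queue [13, 11, 8, 9]
Visit 13 → queue [11, 8, 9]
Visit 11 → queue [8, 9]
Visit 8 → queue [9]
Visit 9 → queue []

17 -> 6 -> 1 -> 15 -> 4 -> 16 -> 14 -> 10 -> 7 -> 5 -> 12 -> 3 -> 2 -> 13 -> 11 -> 8 -> 9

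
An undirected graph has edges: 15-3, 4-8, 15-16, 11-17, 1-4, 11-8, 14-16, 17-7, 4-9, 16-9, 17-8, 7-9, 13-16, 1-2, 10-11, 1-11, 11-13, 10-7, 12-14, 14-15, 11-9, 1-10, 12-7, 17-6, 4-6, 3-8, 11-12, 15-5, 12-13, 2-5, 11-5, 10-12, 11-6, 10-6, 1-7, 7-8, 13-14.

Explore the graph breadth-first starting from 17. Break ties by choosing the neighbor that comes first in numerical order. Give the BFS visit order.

17 → 6 → 7 → 8 → 11 → 4 → 10 → 1 → 9 → 12 → 3 → 5 → 13 → 2 → 16 → 14 → 15

Visit 17; enqueue 6, 7, 8, 11 → queue [6, 7, 8, 11]
Visit 6; enqueue 4, 10 → queue [7, 8, 11, 4, 10]
Visit 7; enqueue 1, 9, 12 → queue [8, 11, 4, 10, 1, 9, 12]
Visit 8; enqueue 3 → queue [11, 4, 10, 1, 9, 12, 3]
Visit 11; enqueue 5, 13 → queue [4, 10, 1, 9, 12, 3, 5, 13]
Visit 4 → queue [10, 1, 9, 12, 3, 5, 13]
Visit 10 → queue [1, 9, 12, 3, 5, 13]
Visit 1; enqueue 2 → queue [9, 12, 3, 5, 13, 2]
Visit 9; enqueue 16 → queue [12, 3, 5, 13, 2, 16]
Visit 12; enqueue 14 → queue [3, 5, 13, 2, 16, 14]
Visit 3; enqueue 15 → queue [5, 13, 2, 16, 14, 15]
Visit 5 → queue [13, 2, 16, 14, 15]
Visit 13 → queue [2, 16, 14, 15]
Visit 2 → queue [16, 14, 15]
Visit 16 → queue [14, 15]
Visit 14 → queue [15]
Visit 15 → queue []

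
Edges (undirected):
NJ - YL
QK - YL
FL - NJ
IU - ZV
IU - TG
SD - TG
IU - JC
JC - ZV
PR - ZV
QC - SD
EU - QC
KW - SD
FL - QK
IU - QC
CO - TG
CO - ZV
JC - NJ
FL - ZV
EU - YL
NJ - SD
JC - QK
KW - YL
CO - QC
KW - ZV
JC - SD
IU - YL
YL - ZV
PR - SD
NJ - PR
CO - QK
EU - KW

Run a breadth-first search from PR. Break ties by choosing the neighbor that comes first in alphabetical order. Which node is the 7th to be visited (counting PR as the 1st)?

Visit PR; enqueue NJ, SD, ZV → queue [NJ, SD, ZV]
Visit NJ; enqueue FL, JC, YL → queue [SD, ZV, FL, JC, YL]
Visit SD; enqueue KW, QC, TG → queue [ZV, FL, JC, YL, KW, QC, TG]
Visit ZV; enqueue CO, IU → queue [FL, JC, YL, KW, QC, TG, CO, IU]
Visit FL; enqueue QK → queue [JC, YL, KW, QC, TG, CO, IU, QK]
Visit JC → queue [YL, KW, QC, TG, CO, IU, QK]
Visit YL; enqueue EU → queue [KW, QC, TG, CO, IU, QK, EU]
Visit KW → queue [QC, TG, CO, IU, QK, EU]
Visit QC → queue [TG, CO, IU, QK, EU]
Visit TG → queue [CO, IU, QK, EU]
Visit CO → queue [IU, QK, EU]
Visit IU → queue [QK, EU]
Visit QK → queue [EU]
Visit EU → queue []

Visit order: PR, NJ, SD, ZV, FL, JC, YL, KW, QC, TG, CO, IU, QK, EU

YL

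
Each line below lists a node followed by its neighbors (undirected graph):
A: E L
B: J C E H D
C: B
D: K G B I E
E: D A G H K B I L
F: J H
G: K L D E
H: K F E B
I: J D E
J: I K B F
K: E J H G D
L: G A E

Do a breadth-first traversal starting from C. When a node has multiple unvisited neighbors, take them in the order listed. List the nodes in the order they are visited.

C, B, J, E, H, D, I, K, F, A, G, L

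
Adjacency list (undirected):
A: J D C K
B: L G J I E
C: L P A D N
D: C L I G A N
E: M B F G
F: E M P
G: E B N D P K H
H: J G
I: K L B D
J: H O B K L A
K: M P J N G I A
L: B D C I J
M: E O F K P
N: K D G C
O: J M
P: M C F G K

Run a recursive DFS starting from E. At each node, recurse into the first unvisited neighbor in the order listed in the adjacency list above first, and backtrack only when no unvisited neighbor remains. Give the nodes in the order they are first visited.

E -> M -> O -> J -> H -> G -> B -> L -> D -> C -> P -> F -> K -> N -> I -> A

Visit E
E → M
M → O
O → J
J → H
H → G
G → B
B → L
L → D
D → C
C → P
P → F
P → K
K → N
K → I
K → A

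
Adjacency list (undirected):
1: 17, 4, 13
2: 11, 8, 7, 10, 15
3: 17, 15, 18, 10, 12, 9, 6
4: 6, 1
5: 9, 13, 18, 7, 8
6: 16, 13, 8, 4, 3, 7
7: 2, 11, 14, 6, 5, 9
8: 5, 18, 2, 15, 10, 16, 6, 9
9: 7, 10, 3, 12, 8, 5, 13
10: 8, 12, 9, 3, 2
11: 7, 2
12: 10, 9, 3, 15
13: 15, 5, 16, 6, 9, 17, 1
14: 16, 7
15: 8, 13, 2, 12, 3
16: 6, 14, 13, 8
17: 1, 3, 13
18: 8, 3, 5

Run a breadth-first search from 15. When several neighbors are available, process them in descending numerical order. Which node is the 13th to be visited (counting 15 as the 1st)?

10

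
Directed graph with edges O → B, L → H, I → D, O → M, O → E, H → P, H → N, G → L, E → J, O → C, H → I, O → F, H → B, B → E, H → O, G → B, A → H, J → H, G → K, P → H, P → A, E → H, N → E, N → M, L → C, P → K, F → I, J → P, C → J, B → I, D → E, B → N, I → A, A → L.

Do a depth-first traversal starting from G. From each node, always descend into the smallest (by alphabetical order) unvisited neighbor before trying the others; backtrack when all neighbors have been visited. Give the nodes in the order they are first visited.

G → B → E → H → I → A → L → C → J → P → K → D → N → M → O → F

Visit G
G → B
B → E
E → H
H → I
I → A
A → L
L → C
C → J
J → P
P → K
I → D
H → N
N → M
H → O
O → F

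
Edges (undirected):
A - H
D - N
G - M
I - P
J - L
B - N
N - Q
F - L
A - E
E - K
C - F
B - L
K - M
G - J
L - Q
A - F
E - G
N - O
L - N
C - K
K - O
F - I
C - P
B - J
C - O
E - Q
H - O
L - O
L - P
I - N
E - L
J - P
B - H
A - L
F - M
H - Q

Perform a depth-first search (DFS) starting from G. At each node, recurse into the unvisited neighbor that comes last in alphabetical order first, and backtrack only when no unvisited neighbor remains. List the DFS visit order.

G M K O N Q L P J B H A F I C E D

Visit G
G → M
M → K
K → O
O → N
N → Q
Q → L
L → P
P → J
J → B
B → H
H → A
A → F
F → I
F → C
A → E
N → D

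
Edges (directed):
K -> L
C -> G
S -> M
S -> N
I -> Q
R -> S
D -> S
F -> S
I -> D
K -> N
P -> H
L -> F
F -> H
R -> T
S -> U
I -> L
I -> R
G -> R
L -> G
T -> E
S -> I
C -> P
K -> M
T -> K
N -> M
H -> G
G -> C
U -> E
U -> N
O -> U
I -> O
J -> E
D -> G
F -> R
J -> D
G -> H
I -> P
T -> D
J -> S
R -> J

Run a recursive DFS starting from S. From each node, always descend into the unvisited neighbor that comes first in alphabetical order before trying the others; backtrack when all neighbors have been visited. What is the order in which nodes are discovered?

S I D G C P H R J E T K L F M N O U Q

Visit S
S → I
I → D
D → G
G → C
C → P
P → H
G → R
R → J
J → E
R → T
T → K
K → L
L → F
K → M
K → N
I → O
O → U
I → Q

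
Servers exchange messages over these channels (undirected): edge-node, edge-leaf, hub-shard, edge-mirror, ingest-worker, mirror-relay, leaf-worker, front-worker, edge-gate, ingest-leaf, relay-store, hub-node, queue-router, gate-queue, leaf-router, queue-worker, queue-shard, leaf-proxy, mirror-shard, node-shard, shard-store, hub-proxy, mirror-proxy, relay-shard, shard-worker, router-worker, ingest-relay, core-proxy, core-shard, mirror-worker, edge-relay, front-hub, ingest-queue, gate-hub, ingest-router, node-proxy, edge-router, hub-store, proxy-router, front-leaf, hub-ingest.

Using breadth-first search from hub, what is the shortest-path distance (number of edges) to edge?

Level 0: hub
Level 1: front, gate, ingest, node, proxy, shard, store
Level 2: core, edge, leaf, mirror, queue, relay, router, worker
edge first appears at level 2.

2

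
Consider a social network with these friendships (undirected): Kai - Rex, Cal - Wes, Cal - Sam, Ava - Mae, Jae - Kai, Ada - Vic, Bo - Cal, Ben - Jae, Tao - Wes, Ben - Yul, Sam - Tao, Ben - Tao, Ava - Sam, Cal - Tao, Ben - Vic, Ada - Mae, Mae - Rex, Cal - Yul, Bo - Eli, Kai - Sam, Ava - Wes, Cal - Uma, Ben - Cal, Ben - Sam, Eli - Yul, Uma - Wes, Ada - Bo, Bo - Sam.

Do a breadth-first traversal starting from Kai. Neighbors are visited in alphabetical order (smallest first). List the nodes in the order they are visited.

Visit Kai; enqueue Jae, Rex, Sam → queue [Jae, Rex, Sam]
Visit Jae; enqueue Ben → queue [Rex, Sam, Ben]
Visit Rex; enqueue Mae → queue [Sam, Ben, Mae]
Visit Sam; enqueue Ava, Bo, Cal, Tao → queue [Ben, Mae, Ava, Bo, Cal, Tao]
Visit Ben; enqueue Vic, Yul → queue [Mae, Ava, Bo, Cal, Tao, Vic, Yul]
Visit Mae; enqueue Ada → queue [Ava, Bo, Cal, Tao, Vic, Yul, Ada]
Visit Ava; enqueue Wes → queue [Bo, Cal, Tao, Vic, Yul, Ada, Wes]
Visit Bo; enqueue Eli → queue [Cal, Tao, Vic, Yul, Ada, Wes, Eli]
Visit Cal; enqueue Uma → queue [Tao, Vic, Yul, Ada, Wes, Eli, Uma]
Visit Tao → queue [Vic, Yul, Ada, Wes, Eli, Uma]
Visit Vic → queue [Yul, Ada, Wes, Eli, Uma]
Visit Yul → queue [Ada, Wes, Eli, Uma]
Visit Ada → queue [Wes, Eli, Uma]
Visit Wes → queue [Eli, Uma]
Visit Eli → queue [Uma]
Visit Uma → queue []

Kai, Jae, Rex, Sam, Ben, Mae, Ava, Bo, Cal, Tao, Vic, Yul, Ada, Wes, Eli, Uma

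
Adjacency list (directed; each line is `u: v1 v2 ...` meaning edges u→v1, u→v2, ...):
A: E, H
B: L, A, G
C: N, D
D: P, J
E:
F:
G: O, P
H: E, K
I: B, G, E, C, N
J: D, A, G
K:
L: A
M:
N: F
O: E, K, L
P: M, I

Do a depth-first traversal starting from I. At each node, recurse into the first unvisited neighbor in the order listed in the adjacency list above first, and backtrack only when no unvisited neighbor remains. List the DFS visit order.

I, B, L, A, E, H, K, G, O, P, M, C, N, F, D, J

Visit I
I → B
B → L
L → A
A → E
A → H
H → K
B → G
G → O
G → P
P → M
I → C
C → N
N → F
C → D
D → J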